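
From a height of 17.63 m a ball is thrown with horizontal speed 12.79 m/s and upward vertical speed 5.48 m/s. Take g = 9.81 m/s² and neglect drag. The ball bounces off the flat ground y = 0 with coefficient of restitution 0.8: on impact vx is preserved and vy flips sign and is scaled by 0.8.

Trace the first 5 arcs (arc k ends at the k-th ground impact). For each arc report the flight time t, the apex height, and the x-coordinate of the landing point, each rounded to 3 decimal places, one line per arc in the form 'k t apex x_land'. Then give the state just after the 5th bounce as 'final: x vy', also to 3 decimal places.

Arc 1: start y=17.630, vy=5.480 → t=2.535, apex=19.161, x_land=32.423, impact vy=-19.389
  bounce: vy ← 0.8·19.389 = 15.511
Arc 2: start y=0.000, vy=15.511 → t=3.162, apex=12.263, x_land=72.869, impact vy=-15.511
  bounce: vy ← 0.8·15.511 = 12.409
Arc 3: start y=0.000, vy=12.409 → t=2.530, apex=7.848, x_land=105.226, impact vy=-12.409
  bounce: vy ← 0.8·12.409 = 9.927
Arc 4: start y=0.000, vy=9.927 → t=2.024, apex=5.023, x_land=131.112, impact vy=-9.927
  bounce: vy ← 0.8·9.927 = 7.942
Arc 5: start y=0.000, vy=7.942 → t=1.619, apex=3.215, x_land=151.820, impact vy=-7.942
  bounce: vy ← 0.8·7.942 = 6.353

1 2.535 19.161 32.423
2 3.162 12.263 72.869
3 2.530 7.848 105.226
4 2.024 5.023 131.112
5 1.619 3.215 151.820
final: 151.820 6.353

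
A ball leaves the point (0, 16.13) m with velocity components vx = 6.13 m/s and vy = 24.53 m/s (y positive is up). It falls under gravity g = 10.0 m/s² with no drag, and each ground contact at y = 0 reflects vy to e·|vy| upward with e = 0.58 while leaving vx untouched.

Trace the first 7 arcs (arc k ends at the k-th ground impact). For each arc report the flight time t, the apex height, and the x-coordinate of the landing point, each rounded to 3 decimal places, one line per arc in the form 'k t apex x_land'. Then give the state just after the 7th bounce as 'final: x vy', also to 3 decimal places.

1 5.493 46.216 33.674
2 3.527 15.547 55.292
3 2.045 5.230 67.831
4 1.186 1.759 75.104
5 0.688 0.592 79.322
6 0.399 0.199 81.768
7 0.231 0.067 83.187
final: 83.187 0.671

Arc 1: start y=16.130, vy=24.530 → t=5.493, apex=46.216, x_land=33.674, impact vy=-30.403
  bounce: vy ← 0.58·30.403 = 17.634
Arc 2: start y=0.000, vy=17.634 → t=3.527, apex=15.547, x_land=55.292, impact vy=-17.634
  bounce: vy ← 0.58·17.634 = 10.227
Arc 3: start y=0.000, vy=10.227 → t=2.045, apex=5.230, x_land=67.831, impact vy=-10.227
  bounce: vy ← 0.58·10.227 = 5.932
Arc 4: start y=0.000, vy=5.932 → t=1.186, apex=1.759, x_land=75.104, impact vy=-5.932
  bounce: vy ← 0.58·5.932 = 3.441
Arc 5: start y=0.000, vy=3.441 → t=0.688, apex=0.592, x_land=79.322, impact vy=-3.441
  bounce: vy ← 0.58·3.441 = 1.995
Arc 6: start y=0.000, vy=1.995 → t=0.399, apex=0.199, x_land=81.768, impact vy=-1.995
  bounce: vy ← 0.58·1.995 = 1.157
Arc 7: start y=0.000, vy=1.157 → t=0.231, apex=0.067, x_land=83.187, impact vy=-1.157
  bounce: vy ← 0.58·1.157 = 0.671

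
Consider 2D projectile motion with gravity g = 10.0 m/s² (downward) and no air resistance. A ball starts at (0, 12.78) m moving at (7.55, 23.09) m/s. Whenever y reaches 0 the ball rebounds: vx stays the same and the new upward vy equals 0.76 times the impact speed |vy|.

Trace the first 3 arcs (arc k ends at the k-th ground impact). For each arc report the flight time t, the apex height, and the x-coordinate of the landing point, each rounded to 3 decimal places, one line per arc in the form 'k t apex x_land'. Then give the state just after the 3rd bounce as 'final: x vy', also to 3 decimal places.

1 5.117 39.437 38.637
2 4.269 22.779 70.867
3 3.244 13.157 95.362
final: 95.362 12.328

Arc 1: start y=12.780, vy=23.090 → t=5.117, apex=39.437, x_land=38.637, impact vy=-28.085
  bounce: vy ← 0.76·28.085 = 21.344
Arc 2: start y=0.000, vy=21.344 → t=4.269, apex=22.779, x_land=70.867, impact vy=-21.344
  bounce: vy ← 0.76·21.344 = 16.222
Arc 3: start y=0.000, vy=16.222 → t=3.244, apex=13.157, x_land=95.362, impact vy=-16.222
  bounce: vy ← 0.76·16.222 = 12.328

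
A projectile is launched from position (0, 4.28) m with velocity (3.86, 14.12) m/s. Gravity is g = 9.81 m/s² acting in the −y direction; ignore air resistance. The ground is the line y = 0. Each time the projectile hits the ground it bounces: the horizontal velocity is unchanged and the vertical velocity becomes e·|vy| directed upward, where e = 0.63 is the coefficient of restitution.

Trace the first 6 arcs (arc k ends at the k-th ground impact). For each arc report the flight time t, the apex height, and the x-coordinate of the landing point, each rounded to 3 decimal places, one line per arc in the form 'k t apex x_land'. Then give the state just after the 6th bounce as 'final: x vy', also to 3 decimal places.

Arc 1: start y=4.280, vy=14.120 → t=3.155, apex=14.442, x_land=12.179, impact vy=-16.833
  bounce: vy ← 0.63·16.833 = 10.605
Arc 2: start y=0.000, vy=10.605 → t=2.162, apex=5.732, x_land=20.525, impact vy=-10.605
  bounce: vy ← 0.63·10.605 = 6.681
Arc 3: start y=0.000, vy=6.681 → t=1.362, apex=2.275, x_land=25.782, impact vy=-6.681
  bounce: vy ← 0.63·6.681 = 4.209
Arc 4: start y=0.000, vy=4.209 → t=0.858, apex=0.903, x_land=29.095, impact vy=-4.209
  bounce: vy ← 0.63·4.209 = 2.652
Arc 5: start y=0.000, vy=2.652 → t=0.541, apex=0.358, x_land=31.181, impact vy=-2.652
  bounce: vy ← 0.63·2.652 = 1.671
Arc 6: start y=0.000, vy=1.671 → t=0.341, apex=0.142, x_land=32.496, impact vy=-1.671
  bounce: vy ← 0.63·1.671 = 1.052

1 3.155 14.442 12.179
2 2.162 5.732 20.525
3 1.362 2.275 25.782
4 0.858 0.903 29.095
5 0.541 0.358 31.181
6 0.341 0.142 32.496
final: 32.496 1.052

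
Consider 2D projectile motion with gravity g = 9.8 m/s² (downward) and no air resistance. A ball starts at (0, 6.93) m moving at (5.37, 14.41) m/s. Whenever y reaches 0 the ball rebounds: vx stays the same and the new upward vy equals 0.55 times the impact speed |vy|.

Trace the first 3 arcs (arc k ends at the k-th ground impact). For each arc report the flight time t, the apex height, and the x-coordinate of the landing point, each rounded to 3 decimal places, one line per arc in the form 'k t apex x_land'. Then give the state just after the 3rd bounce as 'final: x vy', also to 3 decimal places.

Arc 1: start y=6.930, vy=14.410 → t=3.362, apex=17.524, x_land=18.051, impact vy=-18.533
  bounce: vy ← 0.55·18.533 = 10.193
Arc 2: start y=0.000, vy=10.193 → t=2.080, apex=5.301, x_land=29.222, impact vy=-10.193
  bounce: vy ← 0.55·10.193 = 5.606
Arc 3: start y=0.000, vy=5.606 → t=1.144, apex=1.604, x_land=35.366, impact vy=-5.606
  bounce: vy ← 0.55·5.606 = 3.083

1 3.362 17.524 18.051
2 2.080 5.301 29.222
3 1.144 1.604 35.366
final: 35.366 3.083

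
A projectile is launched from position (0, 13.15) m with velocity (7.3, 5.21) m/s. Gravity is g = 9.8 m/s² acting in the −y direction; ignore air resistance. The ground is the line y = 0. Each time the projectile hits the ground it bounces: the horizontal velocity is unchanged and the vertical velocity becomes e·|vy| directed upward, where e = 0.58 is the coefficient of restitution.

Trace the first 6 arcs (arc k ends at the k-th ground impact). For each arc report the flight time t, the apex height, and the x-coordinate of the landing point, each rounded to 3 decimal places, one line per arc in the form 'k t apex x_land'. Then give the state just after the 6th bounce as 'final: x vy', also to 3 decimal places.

Arc 1: start y=13.150, vy=5.210 → t=2.254, apex=14.535, x_land=16.454, impact vy=-16.879
  bounce: vy ← 0.58·16.879 = 9.790
Arc 2: start y=0.000, vy=9.790 → t=1.998, apex=4.890, x_land=31.038, impact vy=-9.790
  bounce: vy ← 0.58·9.790 = 5.678
Arc 3: start y=0.000, vy=5.678 → t=1.159, apex=1.645, x_land=39.497, impact vy=-5.678
  bounce: vy ← 0.58·5.678 = 3.293
Arc 4: start y=0.000, vy=3.293 → t=0.672, apex=0.553, x_land=44.403, impact vy=-3.293
  bounce: vy ← 0.58·3.293 = 1.910
Arc 5: start y=0.000, vy=1.910 → t=0.390, apex=0.186, x_land=47.249, impact vy=-1.910
  bounce: vy ← 0.58·1.910 = 1.108
Arc 6: start y=0.000, vy=1.108 → t=0.226, apex=0.063, x_land=48.899, impact vy=-1.108
  bounce: vy ← 0.58·1.108 = 0.643

1 2.254 14.535 16.454
2 1.998 4.890 31.038
3 1.159 1.645 39.497
4 0.672 0.553 44.403
5 0.390 0.186 47.249
6 0.226 0.063 48.899
final: 48.899 0.643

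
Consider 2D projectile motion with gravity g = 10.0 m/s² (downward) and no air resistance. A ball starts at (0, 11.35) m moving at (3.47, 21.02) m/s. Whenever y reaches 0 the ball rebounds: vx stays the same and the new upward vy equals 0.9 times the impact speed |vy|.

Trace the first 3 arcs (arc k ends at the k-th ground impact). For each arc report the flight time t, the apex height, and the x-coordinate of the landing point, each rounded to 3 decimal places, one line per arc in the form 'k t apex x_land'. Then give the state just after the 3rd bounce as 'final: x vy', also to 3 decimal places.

1 4.688 33.442 16.268
2 4.655 27.088 32.421
3 4.190 21.941 46.959
final: 46.959 18.853

Arc 1: start y=11.350, vy=21.020 → t=4.688, apex=33.442, x_land=16.268, impact vy=-25.862
  bounce: vy ← 0.9·25.862 = 23.276
Arc 2: start y=0.000, vy=23.276 → t=4.655, apex=27.088, x_land=32.421, impact vy=-23.276
  bounce: vy ← 0.9·23.276 = 20.948
Arc 3: start y=0.000, vy=20.948 → t=4.190, apex=21.941, x_land=46.959, impact vy=-20.948
  bounce: vy ← 0.9·20.948 = 18.853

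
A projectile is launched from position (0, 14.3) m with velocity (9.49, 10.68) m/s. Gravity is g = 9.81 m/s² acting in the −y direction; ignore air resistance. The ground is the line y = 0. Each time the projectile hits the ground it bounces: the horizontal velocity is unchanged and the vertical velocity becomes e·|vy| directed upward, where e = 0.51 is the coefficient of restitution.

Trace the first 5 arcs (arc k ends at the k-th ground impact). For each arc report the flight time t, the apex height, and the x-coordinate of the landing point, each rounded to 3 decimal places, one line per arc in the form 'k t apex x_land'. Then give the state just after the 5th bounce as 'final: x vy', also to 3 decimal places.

Arc 1: start y=14.300, vy=10.680 → t=3.114, apex=20.114, x_land=29.549, impact vy=-19.865
  bounce: vy ← 0.51·19.865 = 10.131
Arc 2: start y=0.000, vy=10.131 → t=2.066, apex=5.232, x_land=49.150, impact vy=-10.131
  bounce: vy ← 0.51·10.131 = 5.167
Arc 3: start y=0.000, vy=5.167 → t=1.053, apex=1.361, x_land=59.147, impact vy=-5.167
  bounce: vy ← 0.51·5.167 = 2.635
Arc 4: start y=0.000, vy=2.635 → t=0.537, apex=0.354, x_land=64.246, impact vy=-2.635
  bounce: vy ← 0.51·2.635 = 1.344
Arc 5: start y=0.000, vy=1.344 → t=0.274, apex=0.092, x_land=66.846, impact vy=-1.344
  bounce: vy ← 0.51·1.344 = 0.685

1 3.114 20.114 29.549
2 2.066 5.232 49.150
3 1.053 1.361 59.147
4 0.537 0.354 64.246
5 0.274 0.092 66.846
final: 66.846 0.685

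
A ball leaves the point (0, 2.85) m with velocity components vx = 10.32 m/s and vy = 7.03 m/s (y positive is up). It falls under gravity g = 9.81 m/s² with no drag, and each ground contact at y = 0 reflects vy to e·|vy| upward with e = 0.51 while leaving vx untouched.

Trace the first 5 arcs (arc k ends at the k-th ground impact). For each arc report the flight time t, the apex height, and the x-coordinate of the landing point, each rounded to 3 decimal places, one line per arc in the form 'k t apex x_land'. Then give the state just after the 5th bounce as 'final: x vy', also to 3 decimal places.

Arc 1: start y=2.850, vy=7.030 → t=1.763, apex=5.369, x_land=18.192, impact vy=-10.263
  bounce: vy ← 0.51·10.263 = 5.234
Arc 2: start y=0.000, vy=5.234 → t=1.067, apex=1.396, x_land=29.205, impact vy=-5.234
  bounce: vy ← 0.51·5.234 = 2.670
Arc 3: start y=0.000, vy=2.670 → t=0.544, apex=0.363, x_land=34.822, impact vy=-2.670
  bounce: vy ← 0.51·2.670 = 1.361
Arc 4: start y=0.000, vy=1.361 → t=0.278, apex=0.094, x_land=37.686, impact vy=-1.361
  bounce: vy ← 0.51·1.361 = 0.694
Arc 5: start y=0.000, vy=0.694 → t=0.142, apex=0.025, x_land=39.147, impact vy=-0.694
  bounce: vy ← 0.51·0.694 = 0.354

1 1.763 5.369 18.192
2 1.067 1.396 29.205
3 0.544 0.363 34.822
4 0.278 0.094 37.686
5 0.142 0.025 39.147
final: 39.147 0.354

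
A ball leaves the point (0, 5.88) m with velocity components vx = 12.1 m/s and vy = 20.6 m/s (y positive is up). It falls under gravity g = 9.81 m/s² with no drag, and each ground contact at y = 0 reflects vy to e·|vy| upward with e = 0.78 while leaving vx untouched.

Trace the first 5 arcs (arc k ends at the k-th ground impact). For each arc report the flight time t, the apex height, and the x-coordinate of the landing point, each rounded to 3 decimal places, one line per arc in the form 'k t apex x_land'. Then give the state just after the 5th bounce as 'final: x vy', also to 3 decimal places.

Arc 1: start y=5.880, vy=20.600 → t=4.468, apex=27.509, x_land=54.064, impact vy=-23.232
  bounce: vy ← 0.78·23.232 = 18.121
Arc 2: start y=0.000, vy=18.121 → t=3.694, apex=16.736, x_land=98.766, impact vy=-18.121
  bounce: vy ← 0.78·18.121 = 14.134
Arc 3: start y=0.000, vy=14.134 → t=2.882, apex=10.182, x_land=133.634, impact vy=-14.134
  bounce: vy ← 0.78·14.134 = 11.025
Arc 4: start y=0.000, vy=11.025 → t=2.248, apex=6.195, x_land=160.830, impact vy=-11.025
  bounce: vy ← 0.78·11.025 = 8.599
Arc 5: start y=0.000, vy=8.599 → t=1.753, apex=3.769, x_land=182.044, impact vy=-8.599
  bounce: vy ← 0.78·8.599 = 6.707

1 4.468 27.509 54.064
2 3.694 16.736 98.766
3 2.882 10.182 133.634
4 2.248 6.195 160.830
5 1.753 3.769 182.044
final: 182.044 6.707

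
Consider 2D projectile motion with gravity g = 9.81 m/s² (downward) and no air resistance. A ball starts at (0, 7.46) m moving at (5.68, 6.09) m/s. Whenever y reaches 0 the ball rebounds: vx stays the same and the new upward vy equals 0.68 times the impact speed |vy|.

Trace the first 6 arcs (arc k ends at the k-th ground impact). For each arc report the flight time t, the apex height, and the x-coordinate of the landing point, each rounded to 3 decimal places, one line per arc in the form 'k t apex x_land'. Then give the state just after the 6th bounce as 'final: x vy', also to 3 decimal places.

1 2.001 9.350 11.368
2 1.878 4.324 22.034
3 1.277 1.999 29.286
4 0.868 0.924 34.218
5 0.590 0.427 37.572
6 0.401 0.198 39.852
final: 39.852 1.339

Arc 1: start y=7.460, vy=6.090 → t=2.001, apex=9.350, x_land=11.368, impact vy=-13.544
  bounce: vy ← 0.68·13.544 = 9.210
Arc 2: start y=0.000, vy=9.210 → t=1.878, apex=4.324, x_land=22.034, impact vy=-9.210
  bounce: vy ← 0.68·9.210 = 6.263
Arc 3: start y=0.000, vy=6.263 → t=1.277, apex=1.999, x_land=29.286, impact vy=-6.263
  bounce: vy ← 0.68·6.263 = 4.259
Arc 4: start y=0.000, vy=4.259 → t=0.868, apex=0.924, x_land=34.218, impact vy=-4.259
  bounce: vy ← 0.68·4.259 = 2.896
Arc 5: start y=0.000, vy=2.896 → t=0.590, apex=0.427, x_land=37.572, impact vy=-2.896
  bounce: vy ← 0.68·2.896 = 1.969
Arc 6: start y=0.000, vy=1.969 → t=0.401, apex=0.198, x_land=39.852, impact vy=-1.969
  bounce: vy ← 0.68·1.969 = 1.339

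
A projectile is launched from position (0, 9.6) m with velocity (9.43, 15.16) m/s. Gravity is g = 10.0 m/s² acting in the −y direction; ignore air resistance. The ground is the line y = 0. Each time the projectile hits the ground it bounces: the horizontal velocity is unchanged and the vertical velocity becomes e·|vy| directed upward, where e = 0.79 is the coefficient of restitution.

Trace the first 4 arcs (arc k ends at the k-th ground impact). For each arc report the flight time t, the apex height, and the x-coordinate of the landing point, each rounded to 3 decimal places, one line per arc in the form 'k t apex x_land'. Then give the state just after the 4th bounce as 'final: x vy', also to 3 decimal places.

1 3.570 21.091 33.664
2 3.245 13.163 64.265
3 2.564 8.215 88.439
4 2.025 5.127 107.537
final: 107.537 8.000

Arc 1: start y=9.600, vy=15.160 → t=3.570, apex=21.091, x_land=33.664, impact vy=-20.538
  bounce: vy ← 0.79·20.538 = 16.225
Arc 2: start y=0.000, vy=16.225 → t=3.245, apex=13.163, x_land=64.265, impact vy=-16.225
  bounce: vy ← 0.79·16.225 = 12.818
Arc 3: start y=0.000, vy=12.818 → t=2.564, apex=8.215, x_land=88.439, impact vy=-12.818
  bounce: vy ← 0.79·12.818 = 10.126
Arc 4: start y=0.000, vy=10.126 → t=2.025, apex=5.127, x_land=107.537, impact vy=-10.126
  bounce: vy ← 0.79·10.126 = 8.000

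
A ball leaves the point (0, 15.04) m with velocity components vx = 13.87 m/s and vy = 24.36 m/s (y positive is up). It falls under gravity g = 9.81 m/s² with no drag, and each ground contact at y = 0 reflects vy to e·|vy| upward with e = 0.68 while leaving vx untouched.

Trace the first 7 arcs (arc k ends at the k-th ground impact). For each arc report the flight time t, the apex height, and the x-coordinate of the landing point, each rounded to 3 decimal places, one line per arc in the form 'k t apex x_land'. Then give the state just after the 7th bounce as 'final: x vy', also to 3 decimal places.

Arc 1: start y=15.040, vy=24.360 → t=5.522, apex=45.285, x_land=76.586, impact vy=-29.808
  bounce: vy ← 0.68·29.808 = 20.269
Arc 2: start y=0.000, vy=20.269 → t=4.132, apex=20.940, x_land=133.901, impact vy=-20.269
  bounce: vy ← 0.68·20.269 = 13.783
Arc 3: start y=0.000, vy=13.783 → t=2.810, apex=9.683, x_land=172.876, impact vy=-13.783
  bounce: vy ← 0.68·13.783 = 9.372
Arc 4: start y=0.000, vy=9.372 → t=1.911, apex=4.477, x_land=199.379, impact vy=-9.372
  bounce: vy ← 0.68·9.372 = 6.373
Arc 5: start y=0.000, vy=6.373 → t=1.299, apex=2.070, x_land=217.401, impact vy=-6.373
  bounce: vy ← 0.68·6.373 = 4.334
Arc 6: start y=0.000, vy=4.334 → t=0.884, apex=0.957, x_land=229.656, impact vy=-4.334
  bounce: vy ← 0.68·4.334 = 2.947
Arc 7: start y=0.000, vy=2.947 → t=0.601, apex=0.443, x_land=237.989, impact vy=-2.947
  bounce: vy ← 0.68·2.947 = 2.004

1 5.522 45.285 76.586
2 4.132 20.940 133.901
3 2.810 9.683 172.876
4 1.911 4.477 199.379
5 1.299 2.070 217.401
6 0.884 0.957 229.656
7 0.601 0.443 237.989
final: 237.989 2.004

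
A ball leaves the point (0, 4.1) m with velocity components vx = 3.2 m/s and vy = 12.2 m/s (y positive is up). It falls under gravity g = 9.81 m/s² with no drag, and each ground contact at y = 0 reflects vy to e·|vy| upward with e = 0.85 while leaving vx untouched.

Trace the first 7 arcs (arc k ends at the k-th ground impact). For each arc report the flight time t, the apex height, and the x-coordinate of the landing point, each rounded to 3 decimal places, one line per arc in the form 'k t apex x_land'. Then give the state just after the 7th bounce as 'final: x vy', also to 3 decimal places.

Arc 1: start y=4.100, vy=12.200 → t=2.787, apex=11.686, x_land=8.919, impact vy=-15.142
  bounce: vy ← 0.85·15.142 = 12.871
Arc 2: start y=0.000, vy=12.871 → t=2.624, apex=8.443, x_land=17.316, impact vy=-12.871
  bounce: vy ← 0.85·12.871 = 10.940
Arc 3: start y=0.000, vy=10.940 → t=2.230, apex=6.100, x_land=24.453, impact vy=-10.940
  bounce: vy ← 0.85·10.940 = 9.299
Arc 4: start y=0.000, vy=9.299 → t=1.896, apex=4.407, x_land=30.520, impact vy=-9.299
  bounce: vy ← 0.85·9.299 = 7.904
Arc 5: start y=0.000, vy=7.904 → t=1.611, apex=3.184, x_land=35.676, impact vy=-7.904
  bounce: vy ← 0.85·7.904 = 6.719
Arc 6: start y=0.000, vy=6.719 → t=1.370, apex=2.301, x_land=40.060, impact vy=-6.719
  bounce: vy ← 0.85·6.719 = 5.711
Arc 7: start y=0.000, vy=5.711 → t=1.164, apex=1.662, x_land=43.785, impact vy=-5.711
  bounce: vy ← 0.85·5.711 = 4.854

1 2.787 11.686 8.919
2 2.624 8.443 17.316
3 2.230 6.100 24.453
4 1.896 4.407 30.520
5 1.611 3.184 35.676
6 1.370 2.301 40.060
7 1.164 1.662 43.785
final: 43.785 4.854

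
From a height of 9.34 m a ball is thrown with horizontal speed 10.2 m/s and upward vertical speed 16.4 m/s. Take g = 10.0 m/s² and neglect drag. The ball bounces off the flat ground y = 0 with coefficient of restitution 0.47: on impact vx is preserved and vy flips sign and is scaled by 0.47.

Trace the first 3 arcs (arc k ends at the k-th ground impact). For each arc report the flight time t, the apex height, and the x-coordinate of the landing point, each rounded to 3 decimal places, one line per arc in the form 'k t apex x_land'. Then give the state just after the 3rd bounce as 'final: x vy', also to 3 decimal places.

1 3.775 22.788 38.504
2 2.007 5.034 58.972
3 0.943 1.112 68.593
final: 68.593 2.216

Arc 1: start y=9.340, vy=16.400 → t=3.775, apex=22.788, x_land=38.504, impact vy=-21.349
  bounce: vy ← 0.47·21.349 = 10.034
Arc 2: start y=0.000, vy=10.034 → t=2.007, apex=5.034, x_land=58.972, impact vy=-10.034
  bounce: vy ← 0.47·10.034 = 4.716
Arc 3: start y=0.000, vy=4.716 → t=0.943, apex=1.112, x_land=68.593, impact vy=-4.716
  bounce: vy ← 0.47·4.716 = 2.216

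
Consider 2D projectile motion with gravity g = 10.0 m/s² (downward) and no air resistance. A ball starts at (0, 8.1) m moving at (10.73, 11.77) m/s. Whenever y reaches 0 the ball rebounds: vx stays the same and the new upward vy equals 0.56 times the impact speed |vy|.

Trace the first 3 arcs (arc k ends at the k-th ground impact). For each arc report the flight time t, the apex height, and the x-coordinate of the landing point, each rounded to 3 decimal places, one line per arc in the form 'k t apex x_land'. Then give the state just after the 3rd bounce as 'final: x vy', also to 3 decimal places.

Arc 1: start y=8.100, vy=11.770 → t=2.911, apex=15.027, x_land=31.231, impact vy=-17.336
  bounce: vy ← 0.56·17.336 = 9.708
Arc 2: start y=0.000, vy=9.708 → t=1.942, apex=4.712, x_land=52.064, impact vy=-9.708
  bounce: vy ← 0.56·9.708 = 5.437
Arc 3: start y=0.000, vy=5.437 → t=1.087, apex=1.478, x_land=63.731, impact vy=-5.437
  bounce: vy ← 0.56·5.437 = 3.044

1 2.911 15.027 31.231
2 1.942 4.712 52.064
3 1.087 1.478 63.731
final: 63.731 3.044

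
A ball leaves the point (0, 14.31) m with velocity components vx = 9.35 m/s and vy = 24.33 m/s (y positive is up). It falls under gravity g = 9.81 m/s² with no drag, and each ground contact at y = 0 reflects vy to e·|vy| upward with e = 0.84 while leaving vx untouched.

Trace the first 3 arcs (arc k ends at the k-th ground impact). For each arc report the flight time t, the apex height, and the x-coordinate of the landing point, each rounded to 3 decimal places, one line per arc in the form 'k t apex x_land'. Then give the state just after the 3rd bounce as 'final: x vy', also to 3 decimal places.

Arc 1: start y=14.310, vy=24.330 → t=5.492, apex=44.481, x_land=51.346, impact vy=-29.542
  bounce: vy ← 0.84·29.542 = 24.815
Arc 2: start y=0.000, vy=24.815 → t=5.059, apex=31.386, x_land=98.648, impact vy=-24.815
  bounce: vy ← 0.84·24.815 = 20.845
Arc 3: start y=0.000, vy=20.845 → t=4.250, apex=22.146, x_land=138.383, impact vy=-20.845
  bounce: vy ← 0.84·20.845 = 17.509

1 5.492 44.481 51.346
2 5.059 31.386 98.648
3 4.250 22.146 138.383
final: 138.383 17.509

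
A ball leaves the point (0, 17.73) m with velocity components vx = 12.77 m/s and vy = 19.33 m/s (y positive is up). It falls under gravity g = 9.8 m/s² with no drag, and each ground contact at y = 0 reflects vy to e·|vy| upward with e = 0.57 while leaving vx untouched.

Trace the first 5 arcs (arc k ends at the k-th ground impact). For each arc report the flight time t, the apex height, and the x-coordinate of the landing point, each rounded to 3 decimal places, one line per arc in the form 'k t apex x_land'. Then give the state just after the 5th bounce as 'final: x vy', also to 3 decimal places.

1 4.713 36.794 60.181
2 3.124 11.954 100.073
3 1.781 3.884 122.811
4 1.015 1.262 135.772
5 0.579 0.410 143.160
final: 143.160 1.616

Arc 1: start y=17.730, vy=19.330 → t=4.713, apex=36.794, x_land=60.181, impact vy=-26.854
  bounce: vy ← 0.57·26.854 = 15.307
Arc 2: start y=0.000, vy=15.307 → t=3.124, apex=11.954, x_land=100.073, impact vy=-15.307
  bounce: vy ← 0.57·15.307 = 8.725
Arc 3: start y=0.000, vy=8.725 → t=1.781, apex=3.884, x_land=122.811, impact vy=-8.725
  bounce: vy ← 0.57·8.725 = 4.973
Arc 4: start y=0.000, vy=4.973 → t=1.015, apex=1.262, x_land=135.772, impact vy=-4.973
  bounce: vy ← 0.57·4.973 = 2.835
Arc 5: start y=0.000, vy=2.835 → t=0.579, apex=0.410, x_land=143.160, impact vy=-2.835
  bounce: vy ← 0.57·2.835 = 1.616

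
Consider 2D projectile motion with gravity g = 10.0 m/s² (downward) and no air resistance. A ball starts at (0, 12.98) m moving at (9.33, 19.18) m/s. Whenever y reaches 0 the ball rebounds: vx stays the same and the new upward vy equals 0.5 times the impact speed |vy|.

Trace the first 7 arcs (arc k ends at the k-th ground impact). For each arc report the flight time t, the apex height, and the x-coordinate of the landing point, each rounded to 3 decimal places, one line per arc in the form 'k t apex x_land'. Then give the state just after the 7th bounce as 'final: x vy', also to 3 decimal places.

1 4.423 31.374 41.266
2 2.505 7.843 64.637
3 1.252 1.961 76.323
4 0.626 0.490 82.165
5 0.313 0.123 85.087
6 0.157 0.031 86.548
7 0.078 0.008 87.278
final: 87.278 0.196

Arc 1: start y=12.980, vy=19.180 → t=4.423, apex=31.374, x_land=41.266, impact vy=-25.049
  bounce: vy ← 0.5·25.049 = 12.525
Arc 2: start y=0.000, vy=12.525 → t=2.505, apex=7.843, x_land=64.637, impact vy=-12.525
  bounce: vy ← 0.5·12.525 = 6.262
Arc 3: start y=0.000, vy=6.262 → t=1.252, apex=1.961, x_land=76.323, impact vy=-6.262
  bounce: vy ← 0.5·6.262 = 3.131
Arc 4: start y=0.000, vy=3.131 → t=0.626, apex=0.490, x_land=82.165, impact vy=-3.131
  bounce: vy ← 0.5·3.131 = 1.566
Arc 5: start y=0.000, vy=1.566 → t=0.313, apex=0.123, x_land=85.087, impact vy=-1.566
  bounce: vy ← 0.5·1.566 = 0.783
Arc 6: start y=0.000, vy=0.783 → t=0.157, apex=0.031, x_land=86.548, impact vy=-0.783
  bounce: vy ← 0.5·0.783 = 0.391
Arc 7: start y=0.000, vy=0.391 → t=0.078, apex=0.008, x_land=87.278, impact vy=-0.391
  bounce: vy ← 0.5·0.391 = 0.196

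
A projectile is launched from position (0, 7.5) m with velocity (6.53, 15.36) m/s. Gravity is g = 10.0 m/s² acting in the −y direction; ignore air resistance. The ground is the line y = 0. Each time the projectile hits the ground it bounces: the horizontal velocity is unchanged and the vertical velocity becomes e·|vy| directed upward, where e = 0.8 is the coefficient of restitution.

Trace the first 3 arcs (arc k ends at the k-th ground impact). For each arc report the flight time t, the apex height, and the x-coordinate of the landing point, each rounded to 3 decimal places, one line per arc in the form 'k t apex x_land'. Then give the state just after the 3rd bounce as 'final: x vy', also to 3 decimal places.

1 3.501 19.296 22.858
2 3.143 12.350 43.384
3 2.515 7.904 59.804
final: 59.804 10.058

Arc 1: start y=7.500, vy=15.360 → t=3.501, apex=19.296, x_land=22.858, impact vy=-19.645
  bounce: vy ← 0.8·19.645 = 15.716
Arc 2: start y=0.000, vy=15.716 → t=3.143, apex=12.350, x_land=43.384, impact vy=-15.716
  bounce: vy ← 0.8·15.716 = 12.573
Arc 3: start y=0.000, vy=12.573 → t=2.515, apex=7.904, x_land=59.804, impact vy=-12.573
  bounce: vy ← 0.8·12.573 = 10.058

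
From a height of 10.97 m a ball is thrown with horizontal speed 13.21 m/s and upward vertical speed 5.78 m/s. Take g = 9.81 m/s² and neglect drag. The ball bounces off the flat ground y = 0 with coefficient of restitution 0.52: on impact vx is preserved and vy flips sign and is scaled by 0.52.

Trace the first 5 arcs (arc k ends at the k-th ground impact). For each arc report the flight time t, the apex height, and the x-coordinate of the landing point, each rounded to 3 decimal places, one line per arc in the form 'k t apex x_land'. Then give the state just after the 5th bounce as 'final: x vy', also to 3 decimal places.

1 2.197 12.673 29.017
2 1.672 3.427 51.099
3 0.869 0.927 62.582
4 0.452 0.251 68.554
5 0.235 0.068 71.659
final: 71.659 0.600

Arc 1: start y=10.970, vy=5.780 → t=2.197, apex=12.673, x_land=29.017, impact vy=-15.768
  bounce: vy ← 0.52·15.768 = 8.200
Arc 2: start y=0.000, vy=8.200 → t=1.672, apex=3.427, x_land=51.099, impact vy=-8.200
  bounce: vy ← 0.52·8.200 = 4.264
Arc 3: start y=0.000, vy=4.264 → t=0.869, apex=0.927, x_land=62.582, impact vy=-4.264
  bounce: vy ← 0.52·4.264 = 2.217
Arc 4: start y=0.000, vy=2.217 → t=0.452, apex=0.251, x_land=68.554, impact vy=-2.217
  bounce: vy ← 0.52·2.217 = 1.153
Arc 5: start y=0.000, vy=1.153 → t=0.235, apex=0.068, x_land=71.659, impact vy=-1.153
  bounce: vy ← 0.52·1.153 = 0.600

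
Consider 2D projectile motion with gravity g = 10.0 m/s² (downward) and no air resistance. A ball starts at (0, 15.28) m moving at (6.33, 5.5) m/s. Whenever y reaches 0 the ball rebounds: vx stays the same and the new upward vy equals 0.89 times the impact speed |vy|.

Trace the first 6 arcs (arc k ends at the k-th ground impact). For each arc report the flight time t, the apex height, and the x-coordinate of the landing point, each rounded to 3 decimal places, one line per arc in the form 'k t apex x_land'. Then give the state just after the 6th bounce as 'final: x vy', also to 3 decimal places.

1 2.383 16.793 15.082
2 3.262 13.301 35.731
3 2.903 10.536 54.108
4 2.584 8.346 70.464
5 2.300 6.611 85.021
6 2.047 5.236 97.977
final: 97.977 9.108

Arc 1: start y=15.280, vy=5.500 → t=2.383, apex=16.793, x_land=15.082, impact vy=-18.326
  bounce: vy ← 0.89·18.326 = 16.310
Arc 2: start y=0.000, vy=16.310 → t=3.262, apex=13.301, x_land=35.731, impact vy=-16.310
  bounce: vy ← 0.89·16.310 = 14.516
Arc 3: start y=0.000, vy=14.516 → t=2.903, apex=10.536, x_land=54.108, impact vy=-14.516
  bounce: vy ← 0.89·14.516 = 12.919
Arc 4: start y=0.000, vy=12.919 → t=2.584, apex=8.346, x_land=70.464, impact vy=-12.919
  bounce: vy ← 0.89·12.919 = 11.498
Arc 5: start y=0.000, vy=11.498 → t=2.300, apex=6.611, x_land=85.021, impact vy=-11.498
  bounce: vy ← 0.89·11.498 = 10.233
Arc 6: start y=0.000, vy=10.233 → t=2.047, apex=5.236, x_land=97.977, impact vy=-10.233
  bounce: vy ← 0.89·10.233 = 9.108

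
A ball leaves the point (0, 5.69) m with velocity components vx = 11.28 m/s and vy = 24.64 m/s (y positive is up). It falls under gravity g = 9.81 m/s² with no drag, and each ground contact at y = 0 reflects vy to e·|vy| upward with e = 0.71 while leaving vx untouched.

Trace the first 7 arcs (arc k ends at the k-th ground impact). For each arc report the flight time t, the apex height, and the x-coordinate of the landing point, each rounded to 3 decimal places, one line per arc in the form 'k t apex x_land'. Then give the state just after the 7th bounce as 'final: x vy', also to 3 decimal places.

1 5.245 36.634 59.159
2 3.881 18.467 102.934
3 2.755 9.309 134.014
4 1.956 4.693 156.081
5 1.389 2.366 171.748
6 0.986 1.193 182.872
7 0.700 0.601 190.770
final: 190.770 2.438

Arc 1: start y=5.690, vy=24.640 → t=5.245, apex=36.634, x_land=59.159, impact vy=-26.810
  bounce: vy ← 0.71·26.810 = 19.035
Arc 2: start y=0.000, vy=19.035 → t=3.881, apex=18.467, x_land=102.934, impact vy=-19.035
  bounce: vy ← 0.71·19.035 = 13.515
Arc 3: start y=0.000, vy=13.515 → t=2.755, apex=9.309, x_land=134.014, impact vy=-13.515
  bounce: vy ← 0.71·13.515 = 9.596
Arc 4: start y=0.000, vy=9.596 → t=1.956, apex=4.693, x_land=156.081, impact vy=-9.596
  bounce: vy ← 0.71·9.596 = 6.813
Arc 5: start y=0.000, vy=6.813 → t=1.389, apex=2.366, x_land=171.748, impact vy=-6.813
  bounce: vy ← 0.71·6.813 = 4.837
Arc 6: start y=0.000, vy=4.837 → t=0.986, apex=1.193, x_land=182.872, impact vy=-4.837
  bounce: vy ← 0.71·4.837 = 3.434
Arc 7: start y=0.000, vy=3.434 → t=0.700, apex=0.601, x_land=190.770, impact vy=-3.434
  bounce: vy ← 0.71·3.434 = 2.438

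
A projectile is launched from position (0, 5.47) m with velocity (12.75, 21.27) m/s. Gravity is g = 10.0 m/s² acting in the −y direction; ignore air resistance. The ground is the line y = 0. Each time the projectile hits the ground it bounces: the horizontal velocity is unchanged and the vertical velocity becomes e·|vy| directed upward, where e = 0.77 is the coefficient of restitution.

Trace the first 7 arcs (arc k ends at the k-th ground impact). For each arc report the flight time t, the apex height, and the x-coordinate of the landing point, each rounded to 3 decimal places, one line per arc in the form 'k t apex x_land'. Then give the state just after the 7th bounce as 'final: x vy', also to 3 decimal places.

Arc 1: start y=5.470, vy=21.270 → t=4.497, apex=28.091, x_land=57.340, impact vy=-23.703
  bounce: vy ← 0.77·23.703 = 18.251
Arc 2: start y=0.000, vy=18.251 → t=3.650, apex=16.655, x_land=103.880, impact vy=-18.251
  bounce: vy ← 0.77·18.251 = 14.053
Arc 3: start y=0.000, vy=14.053 → t=2.811, apex=9.875, x_land=139.716, impact vy=-14.053
  bounce: vy ← 0.77·14.053 = 10.821
Arc 4: start y=0.000, vy=10.821 → t=2.164, apex=5.855, x_land=167.310, impact vy=-10.821
  bounce: vy ← 0.77·10.821 = 8.332
Arc 5: start y=0.000, vy=8.332 → t=1.666, apex=3.471, x_land=188.557, impact vy=-8.332
  bounce: vy ← 0.77·8.332 = 6.416
Arc 6: start y=0.000, vy=6.416 → t=1.283, apex=2.058, x_land=204.917, impact vy=-6.416
  bounce: vy ← 0.77·6.416 = 4.940
Arc 7: start y=0.000, vy=4.940 → t=0.988, apex=1.220, x_land=217.514, impact vy=-4.940
  bounce: vy ← 0.77·4.940 = 3.804

1 4.497 28.091 57.340
2 3.650 16.655 103.880
3 2.811 9.875 139.716
4 2.164 5.855 167.310
5 1.666 3.471 188.557
6 1.283 2.058 204.917
7 0.988 1.220 217.514
final: 217.514 3.804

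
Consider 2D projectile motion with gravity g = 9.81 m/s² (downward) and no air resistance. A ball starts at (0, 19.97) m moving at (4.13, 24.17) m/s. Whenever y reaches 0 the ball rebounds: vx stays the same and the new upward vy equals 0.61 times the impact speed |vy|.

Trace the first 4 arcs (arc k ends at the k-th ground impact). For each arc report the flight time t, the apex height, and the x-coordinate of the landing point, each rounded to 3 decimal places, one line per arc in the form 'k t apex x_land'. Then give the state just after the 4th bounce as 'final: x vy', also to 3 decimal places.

1 5.648 49.745 23.328
2 3.885 18.510 39.374
3 2.370 6.888 49.162
4 1.446 2.563 55.133
final: 55.133 4.326

Arc 1: start y=19.970, vy=24.170 → t=5.648, apex=49.745, x_land=23.328, impact vy=-31.241
  bounce: vy ← 0.61·31.241 = 19.057
Arc 2: start y=0.000, vy=19.057 → t=3.885, apex=18.510, x_land=39.374, impact vy=-19.057
  bounce: vy ← 0.61·19.057 = 11.625
Arc 3: start y=0.000, vy=11.625 → t=2.370, apex=6.888, x_land=49.162, impact vy=-11.625
  bounce: vy ← 0.61·11.625 = 7.091
Arc 4: start y=0.000, vy=7.091 → t=1.446, apex=2.563, x_land=55.133, impact vy=-7.091
  bounce: vy ← 0.61·7.091 = 4.326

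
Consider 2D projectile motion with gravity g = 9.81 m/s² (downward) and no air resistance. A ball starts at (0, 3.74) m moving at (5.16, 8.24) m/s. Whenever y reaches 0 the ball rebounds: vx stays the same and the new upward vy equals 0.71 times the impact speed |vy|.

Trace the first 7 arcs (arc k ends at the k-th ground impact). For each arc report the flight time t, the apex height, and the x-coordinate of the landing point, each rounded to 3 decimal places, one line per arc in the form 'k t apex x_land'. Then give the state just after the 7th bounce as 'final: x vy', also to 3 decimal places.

1 2.052 7.201 10.586
2 1.720 3.630 19.464
3 1.222 1.830 25.767
4 0.867 0.922 30.242
5 0.616 0.465 33.420
6 0.437 0.234 35.676
7 0.310 0.118 37.278
final: 37.278 1.081

Arc 1: start y=3.740, vy=8.240 → t=2.052, apex=7.201, x_land=10.586, impact vy=-11.886
  bounce: vy ← 0.71·11.886 = 8.439
Arc 2: start y=0.000, vy=8.439 → t=1.720, apex=3.630, x_land=19.464, impact vy=-8.439
  bounce: vy ← 0.71·8.439 = 5.992
Arc 3: start y=0.000, vy=5.992 → t=1.222, apex=1.830, x_land=25.767, impact vy=-5.992
  bounce: vy ← 0.71·5.992 = 4.254
Arc 4: start y=0.000, vy=4.254 → t=0.867, apex=0.922, x_land=30.242, impact vy=-4.254
  bounce: vy ← 0.71·4.254 = 3.020
Arc 5: start y=0.000, vy=3.020 → t=0.616, apex=0.465, x_land=33.420, impact vy=-3.020
  bounce: vy ← 0.71·3.020 = 2.145
Arc 6: start y=0.000, vy=2.145 → t=0.437, apex=0.234, x_land=35.676, impact vy=-2.145
  bounce: vy ← 0.71·2.145 = 1.523
Arc 7: start y=0.000, vy=1.523 → t=0.310, apex=0.118, x_land=37.278, impact vy=-1.523
  bounce: vy ← 0.71·1.523 = 1.081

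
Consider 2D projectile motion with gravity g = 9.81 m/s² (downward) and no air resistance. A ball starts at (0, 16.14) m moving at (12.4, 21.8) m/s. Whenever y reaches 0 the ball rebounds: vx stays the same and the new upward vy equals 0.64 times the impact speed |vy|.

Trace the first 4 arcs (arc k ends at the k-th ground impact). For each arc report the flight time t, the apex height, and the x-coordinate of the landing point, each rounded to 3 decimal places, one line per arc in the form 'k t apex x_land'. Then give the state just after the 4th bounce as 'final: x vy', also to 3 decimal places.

Arc 1: start y=16.140, vy=21.800 → t=5.091, apex=40.362, x_land=63.126, impact vy=-28.141
  bounce: vy ← 0.64·28.141 = 18.010
Arc 2: start y=0.000, vy=18.010 → t=3.672, apex=16.532, x_land=108.656, impact vy=-18.010
  bounce: vy ← 0.64·18.010 = 11.526
Arc 3: start y=0.000, vy=11.526 → t=2.350, apex=6.772, x_land=137.796, impact vy=-11.526
  bounce: vy ← 0.64·11.526 = 7.377
Arc 4: start y=0.000, vy=7.377 → t=1.504, apex=2.774, x_land=156.445, impact vy=-7.377
  bounce: vy ← 0.64·7.377 = 4.721

1 5.091 40.362 63.126
2 3.672 16.532 108.656
3 2.350 6.772 137.796
4 1.504 2.774 156.445
final: 156.445 4.721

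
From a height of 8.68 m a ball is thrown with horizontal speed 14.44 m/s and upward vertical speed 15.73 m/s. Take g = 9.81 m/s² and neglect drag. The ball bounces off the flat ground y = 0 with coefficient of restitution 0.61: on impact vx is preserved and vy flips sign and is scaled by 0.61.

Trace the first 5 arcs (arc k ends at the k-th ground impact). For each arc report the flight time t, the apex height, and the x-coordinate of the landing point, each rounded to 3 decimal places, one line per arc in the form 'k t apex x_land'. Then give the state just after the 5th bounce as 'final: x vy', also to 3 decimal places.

1 3.687 21.291 53.239
2 2.542 7.922 89.942
3 1.550 2.948 112.332
4 0.946 1.097 125.989
5 0.577 0.408 134.320
final: 134.320 1.726

Arc 1: start y=8.680, vy=15.730 → t=3.687, apex=21.291, x_land=53.239, impact vy=-20.439
  bounce: vy ← 0.61·20.439 = 12.468
Arc 2: start y=0.000, vy=12.468 → t=2.542, apex=7.922, x_land=89.942, impact vy=-12.468
  bounce: vy ← 0.61·12.468 = 7.605
Arc 3: start y=0.000, vy=7.605 → t=1.550, apex=2.948, x_land=112.332, impact vy=-7.605
  bounce: vy ← 0.61·7.605 = 4.639
Arc 4: start y=0.000, vy=4.639 → t=0.946, apex=1.097, x_land=125.989, impact vy=-4.639
  bounce: vy ← 0.61·4.639 = 2.830
Arc 5: start y=0.000, vy=2.830 → t=0.577, apex=0.408, x_land=134.320, impact vy=-2.830
  bounce: vy ← 0.61·2.830 = 1.726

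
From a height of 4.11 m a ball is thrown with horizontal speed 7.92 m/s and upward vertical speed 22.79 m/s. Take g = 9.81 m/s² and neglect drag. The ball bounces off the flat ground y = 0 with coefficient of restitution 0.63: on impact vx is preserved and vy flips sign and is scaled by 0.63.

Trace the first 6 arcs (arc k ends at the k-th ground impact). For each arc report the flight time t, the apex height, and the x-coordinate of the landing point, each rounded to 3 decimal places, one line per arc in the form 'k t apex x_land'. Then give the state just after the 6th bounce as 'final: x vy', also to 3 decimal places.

1 4.820 30.582 38.175
2 3.146 12.138 63.093
3 1.982 4.818 78.791
4 1.249 1.912 88.681
5 0.787 0.759 94.912
6 0.496 0.301 98.837
final: 98.837 1.532

Arc 1: start y=4.110, vy=22.790 → t=4.820, apex=30.582, x_land=38.175, impact vy=-24.495
  bounce: vy ← 0.63·24.495 = 15.432
Arc 2: start y=0.000, vy=15.432 → t=3.146, apex=12.138, x_land=63.093, impact vy=-15.432
  bounce: vy ← 0.63·15.432 = 9.722
Arc 3: start y=0.000, vy=9.722 → t=1.982, apex=4.818, x_land=78.791, impact vy=-9.722
  bounce: vy ← 0.63·9.722 = 6.125
Arc 4: start y=0.000, vy=6.125 → t=1.249, apex=1.912, x_land=88.681, impact vy=-6.125
  bounce: vy ← 0.63·6.125 = 3.859
Arc 5: start y=0.000, vy=3.859 → t=0.787, apex=0.759, x_land=94.912, impact vy=-3.859
  bounce: vy ← 0.63·3.859 = 2.431
Arc 6: start y=0.000, vy=2.431 → t=0.496, apex=0.301, x_land=98.837, impact vy=-2.431
  bounce: vy ← 0.63·2.431 = 1.532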